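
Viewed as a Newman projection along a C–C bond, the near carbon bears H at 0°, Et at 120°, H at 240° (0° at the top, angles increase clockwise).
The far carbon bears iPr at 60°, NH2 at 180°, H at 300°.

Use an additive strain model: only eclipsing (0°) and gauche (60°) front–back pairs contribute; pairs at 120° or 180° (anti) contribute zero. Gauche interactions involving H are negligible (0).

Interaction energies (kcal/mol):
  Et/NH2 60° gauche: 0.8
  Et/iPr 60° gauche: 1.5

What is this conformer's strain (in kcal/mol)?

This conformer (staggered): Et(120°)/iPr(60°) gauche 1.5; Et(120°)/NH2(180°) gauche 0.8 → 2.3 kcal/mol.

2.3 kcal/mol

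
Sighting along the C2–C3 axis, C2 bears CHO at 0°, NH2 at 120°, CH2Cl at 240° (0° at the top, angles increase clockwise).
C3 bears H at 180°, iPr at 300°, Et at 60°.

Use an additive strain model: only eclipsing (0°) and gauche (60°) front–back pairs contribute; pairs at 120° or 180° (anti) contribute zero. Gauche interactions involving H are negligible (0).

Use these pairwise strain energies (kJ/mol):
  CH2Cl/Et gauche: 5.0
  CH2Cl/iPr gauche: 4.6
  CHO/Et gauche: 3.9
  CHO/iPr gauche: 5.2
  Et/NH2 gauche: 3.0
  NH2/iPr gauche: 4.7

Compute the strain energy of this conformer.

This conformer (staggered): CHO(0°)/iPr(300°) gauche 5.2; CHO(0°)/Et(60°) gauche 3.9; NH2(120°)/Et(60°) gauche 3.0; CH2Cl(240°)/iPr(300°) gauche 4.6 → 16.7 kJ/mol.

16.7 kJ/mol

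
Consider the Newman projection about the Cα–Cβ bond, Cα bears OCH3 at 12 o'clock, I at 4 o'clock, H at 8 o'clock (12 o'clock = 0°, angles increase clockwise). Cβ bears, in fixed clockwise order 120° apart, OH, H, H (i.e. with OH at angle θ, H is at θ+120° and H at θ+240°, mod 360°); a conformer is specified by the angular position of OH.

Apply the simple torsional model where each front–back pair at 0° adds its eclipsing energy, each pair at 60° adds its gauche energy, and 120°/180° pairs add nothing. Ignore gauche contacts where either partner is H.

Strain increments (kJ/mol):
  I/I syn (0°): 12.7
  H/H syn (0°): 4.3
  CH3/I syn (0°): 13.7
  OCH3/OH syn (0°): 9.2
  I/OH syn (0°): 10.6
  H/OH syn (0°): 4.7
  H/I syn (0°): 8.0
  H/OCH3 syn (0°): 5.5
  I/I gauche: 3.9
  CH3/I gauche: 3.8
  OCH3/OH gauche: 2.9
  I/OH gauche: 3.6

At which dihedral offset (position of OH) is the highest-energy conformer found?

0°

OH at 0° is eclipsed. OCH3 at 0° is eclipsed with OH at 0° (9.2); I at 120° is eclipsed with H at 120° (8.0); H at 240° is eclipsed with H at 240° (4.3). Total 21.5 kJ/mol.
OH at 60° is staggered. OCH3 at 0° is gauche with OH at 60° (2.9); I at 120° is gauche with OH at 60° (3.6). Total 6.5 kJ/mol.
OH at 120° is eclipsed. OCH3 at 0° is eclipsed with H at 0° (5.5); I at 120° is eclipsed with OH at 120° (10.6); H at 240° is eclipsed with H at 240° (4.3). Total 20.4 kJ/mol.
OH at 180° is staggered. I at 120° is gauche with OH at 180° (3.6). Total 3.6 kJ/mol.
OH at 240° is eclipsed. OCH3 at 0° is eclipsed with H at 0° (5.5); I at 120° is eclipsed with H at 120° (8.0); H at 240° is eclipsed with OH at 240° (4.7). Total 18.2 kJ/mol.
OH at 300° is staggered. OCH3 at 0° is gauche with OH at 300° (2.9). Total 2.9 kJ/mol.
The maximum (21.5 kJ/mol) occurs with OH at 0°.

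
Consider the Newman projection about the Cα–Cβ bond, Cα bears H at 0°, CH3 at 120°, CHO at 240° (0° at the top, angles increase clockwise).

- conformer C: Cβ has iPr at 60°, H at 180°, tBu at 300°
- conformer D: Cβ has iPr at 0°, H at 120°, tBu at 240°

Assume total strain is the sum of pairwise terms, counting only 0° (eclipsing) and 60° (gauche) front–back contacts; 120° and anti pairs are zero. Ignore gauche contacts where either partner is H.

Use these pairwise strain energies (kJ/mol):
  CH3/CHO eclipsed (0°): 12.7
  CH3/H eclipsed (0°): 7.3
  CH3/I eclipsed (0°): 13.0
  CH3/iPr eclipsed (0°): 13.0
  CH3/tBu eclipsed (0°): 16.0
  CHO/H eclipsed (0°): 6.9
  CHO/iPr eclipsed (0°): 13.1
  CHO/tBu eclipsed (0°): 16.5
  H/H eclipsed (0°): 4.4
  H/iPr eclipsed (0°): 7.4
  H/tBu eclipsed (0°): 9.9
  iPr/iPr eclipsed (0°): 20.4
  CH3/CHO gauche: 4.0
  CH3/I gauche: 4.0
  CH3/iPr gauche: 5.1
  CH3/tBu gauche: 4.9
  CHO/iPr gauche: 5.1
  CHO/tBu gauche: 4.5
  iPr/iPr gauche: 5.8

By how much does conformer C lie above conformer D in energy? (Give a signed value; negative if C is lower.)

-21.6 kJ/mol

C (staggered): CH3(120°)/iPr(60°) gauche 5.1; CHO(240°)/tBu(300°) gauche 4.5 → 9.6 kJ/mol.
D (eclipsed): H(0°)/iPr(0°) eclipsed 7.4; CH3(120°)/H(120°) eclipsed 7.3; CHO(240°)/tBu(240°) eclipsed 16.5 → 31.2 kJ/mol.
E(C) − E(D) = 9.6 − 31.2 = -21.6 kJ/mol.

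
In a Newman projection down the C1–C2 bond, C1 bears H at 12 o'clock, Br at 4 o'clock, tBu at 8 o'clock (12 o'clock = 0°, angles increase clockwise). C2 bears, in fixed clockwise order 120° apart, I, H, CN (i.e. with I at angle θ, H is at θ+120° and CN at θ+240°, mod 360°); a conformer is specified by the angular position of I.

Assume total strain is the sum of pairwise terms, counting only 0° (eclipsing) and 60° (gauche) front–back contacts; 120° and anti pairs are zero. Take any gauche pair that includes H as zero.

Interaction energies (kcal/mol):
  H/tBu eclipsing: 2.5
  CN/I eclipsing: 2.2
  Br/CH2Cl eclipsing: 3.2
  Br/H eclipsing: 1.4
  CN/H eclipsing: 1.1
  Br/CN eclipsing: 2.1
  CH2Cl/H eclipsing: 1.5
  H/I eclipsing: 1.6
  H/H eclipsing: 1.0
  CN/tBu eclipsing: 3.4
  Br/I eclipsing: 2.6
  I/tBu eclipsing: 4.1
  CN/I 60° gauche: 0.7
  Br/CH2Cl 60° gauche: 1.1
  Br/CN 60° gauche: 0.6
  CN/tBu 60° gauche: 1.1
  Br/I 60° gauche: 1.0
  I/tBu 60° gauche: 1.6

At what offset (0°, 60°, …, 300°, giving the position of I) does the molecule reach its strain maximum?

I at 0° (eclipsed): H(0°)/I(0°) eclipsed 1.6; Br(120°)/H(120°) eclipsed 1.4; tBu(240°)/CN(240°) eclipsed 3.4 → 6.4 kcal/mol.
I at 60° (staggered): Br(120°)/I(60°) gauche 1.0; tBu(240°)/CN(300°) gauche 1.1 → 2.1 kcal/mol.
I at 120° (eclipsed): H(0°)/CN(0°) eclipsed 1.1; Br(120°)/I(120°) eclipsed 2.6; tBu(240°)/H(240°) eclipsed 2.5 → 6.2 kcal/mol.
I at 180° (staggered): Br(120°)/I(180°) gauche 1.0; Br(120°)/CN(60°) gauche 0.6; tBu(240°)/I(180°) gauche 1.6 → 3.2 kcal/mol.
I at 240° (eclipsed): H(0°)/H(0°) eclipsed 1.0; Br(120°)/CN(120°) eclipsed 2.1; tBu(240°)/I(240°) eclipsed 4.1 → 7.2 kcal/mol.
I at 300° (staggered): Br(120°)/CN(180°) gauche 0.6; tBu(240°)/I(300°) gauche 1.6; tBu(240°)/CN(180°) gauche 1.1 → 3.3 kcal/mol.
The maximum (7.2 kcal/mol) occurs with I at 240°.

240°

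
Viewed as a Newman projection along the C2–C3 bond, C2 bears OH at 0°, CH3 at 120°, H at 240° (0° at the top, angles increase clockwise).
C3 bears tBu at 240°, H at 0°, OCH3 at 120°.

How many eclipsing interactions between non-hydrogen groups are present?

1

Non-H eclipsing pairs: CH3(120°)/OCH3(120°) — 1 interaction.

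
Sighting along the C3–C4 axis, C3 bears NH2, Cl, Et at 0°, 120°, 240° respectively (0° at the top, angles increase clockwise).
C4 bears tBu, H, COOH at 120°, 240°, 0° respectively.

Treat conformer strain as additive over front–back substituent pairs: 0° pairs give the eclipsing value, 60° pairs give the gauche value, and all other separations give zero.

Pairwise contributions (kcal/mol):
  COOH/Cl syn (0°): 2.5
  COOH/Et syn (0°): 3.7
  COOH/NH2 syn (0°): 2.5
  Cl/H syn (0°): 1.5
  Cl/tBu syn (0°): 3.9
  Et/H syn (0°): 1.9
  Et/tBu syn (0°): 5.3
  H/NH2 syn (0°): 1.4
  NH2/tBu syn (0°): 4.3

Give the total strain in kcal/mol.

8.3 kcal/mol

This conformer is eclipsed. NH2 at 0° is eclipsed with COOH at 0° (2.5); Cl at 120° is eclipsed with tBu at 120° (3.9); Et at 240° is eclipsed with H at 240° (1.9). Total 8.3 kcal/mol.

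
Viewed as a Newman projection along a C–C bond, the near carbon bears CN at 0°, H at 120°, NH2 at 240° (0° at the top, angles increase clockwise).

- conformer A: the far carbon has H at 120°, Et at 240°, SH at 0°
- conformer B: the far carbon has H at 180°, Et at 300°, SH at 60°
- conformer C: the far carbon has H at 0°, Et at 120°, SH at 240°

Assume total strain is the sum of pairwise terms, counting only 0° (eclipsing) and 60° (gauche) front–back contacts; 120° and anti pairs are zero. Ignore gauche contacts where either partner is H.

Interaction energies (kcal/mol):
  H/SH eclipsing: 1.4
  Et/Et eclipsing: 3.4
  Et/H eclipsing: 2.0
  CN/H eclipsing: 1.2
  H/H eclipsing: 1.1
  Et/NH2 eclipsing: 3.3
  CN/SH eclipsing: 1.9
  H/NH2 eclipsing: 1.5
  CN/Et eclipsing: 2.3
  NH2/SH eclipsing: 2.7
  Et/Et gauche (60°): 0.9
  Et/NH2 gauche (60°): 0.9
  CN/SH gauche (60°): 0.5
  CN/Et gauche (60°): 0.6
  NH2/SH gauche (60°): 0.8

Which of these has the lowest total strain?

A (eclipsed): CN–SH eclipsed, H–H eclipsed, NH2–Et eclipsed; 1.9 + 1.1 + 3.3 = 6.3 kcal/mol.
B (staggered): CN–Et gauche, CN–SH gauche, NH2–Et gauche; 0.6 + 0.5 + 0.9 = 2.0 kcal/mol.
C (eclipsed): CN–H eclipsed, H–Et eclipsed, NH2–SH eclipsed; 1.2 + 2.0 + 2.7 = 5.9 kcal/mol.
B has the lowest total (2.0 kcal/mol).

B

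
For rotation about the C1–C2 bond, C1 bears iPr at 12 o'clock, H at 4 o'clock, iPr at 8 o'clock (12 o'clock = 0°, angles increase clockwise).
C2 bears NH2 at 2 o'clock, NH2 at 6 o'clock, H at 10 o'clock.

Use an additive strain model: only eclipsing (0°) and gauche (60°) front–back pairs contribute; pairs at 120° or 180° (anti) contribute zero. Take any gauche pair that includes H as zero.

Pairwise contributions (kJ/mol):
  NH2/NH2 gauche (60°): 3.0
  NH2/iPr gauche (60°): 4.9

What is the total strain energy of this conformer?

This conformer (staggered): iPr–NH2 gauche, iPr–NH2 gauche; 4.9 + 4.9 = 9.8 kJ/mol.

9.8 kJ/mol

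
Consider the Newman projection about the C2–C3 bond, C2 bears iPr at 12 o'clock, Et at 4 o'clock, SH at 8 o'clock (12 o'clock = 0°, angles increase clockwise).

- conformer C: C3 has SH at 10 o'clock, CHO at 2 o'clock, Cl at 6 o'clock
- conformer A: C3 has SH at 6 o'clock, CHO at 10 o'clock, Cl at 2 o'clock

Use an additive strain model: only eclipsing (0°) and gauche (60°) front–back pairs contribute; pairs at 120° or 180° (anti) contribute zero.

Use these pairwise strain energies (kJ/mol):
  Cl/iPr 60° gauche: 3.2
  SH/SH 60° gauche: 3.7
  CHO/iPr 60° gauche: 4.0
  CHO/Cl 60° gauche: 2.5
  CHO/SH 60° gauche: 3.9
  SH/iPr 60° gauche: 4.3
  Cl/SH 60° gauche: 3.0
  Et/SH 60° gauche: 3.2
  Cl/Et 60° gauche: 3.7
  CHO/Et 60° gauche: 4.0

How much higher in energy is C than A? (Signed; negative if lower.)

+1.0 kJ/mol

C (staggered): iPr–SH gauche, iPr–CHO gauche, Et–CHO gauche, Et–Cl gauche, SH–SH gauche, SH–Cl gauche; 4.3 + 4.0 + 4.0 + 3.7 + 3.7 + 3.0 = 22.7 kJ/mol.
A (staggered): iPr–CHO gauche, iPr–Cl gauche, Et–SH gauche, Et–Cl gauche, SH–SH gauche, SH–CHO gauche; 4.0 + 3.2 + 3.2 + 3.7 + 3.7 + 3.9 = 21.7 kJ/mol.
E(C) − E(A) = 22.7 − 21.7 = +1.0 kJ/mol.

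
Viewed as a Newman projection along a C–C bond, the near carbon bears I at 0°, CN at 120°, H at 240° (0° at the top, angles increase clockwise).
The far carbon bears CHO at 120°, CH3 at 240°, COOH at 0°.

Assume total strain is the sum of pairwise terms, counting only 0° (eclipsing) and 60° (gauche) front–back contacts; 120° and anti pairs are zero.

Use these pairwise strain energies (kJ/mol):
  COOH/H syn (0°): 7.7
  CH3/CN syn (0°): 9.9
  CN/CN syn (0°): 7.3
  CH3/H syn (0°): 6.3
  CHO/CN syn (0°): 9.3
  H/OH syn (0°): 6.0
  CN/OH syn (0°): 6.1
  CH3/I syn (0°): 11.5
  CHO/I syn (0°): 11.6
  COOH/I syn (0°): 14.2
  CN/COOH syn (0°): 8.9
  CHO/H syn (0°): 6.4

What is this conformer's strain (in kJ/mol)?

29.8 kJ/mol

This conformer (eclipsed): I–COOH eclipsed, CN–CHO eclipsed, H–CH3 eclipsed; 14.2 + 9.3 + 6.3 = 29.8 kJ/mol.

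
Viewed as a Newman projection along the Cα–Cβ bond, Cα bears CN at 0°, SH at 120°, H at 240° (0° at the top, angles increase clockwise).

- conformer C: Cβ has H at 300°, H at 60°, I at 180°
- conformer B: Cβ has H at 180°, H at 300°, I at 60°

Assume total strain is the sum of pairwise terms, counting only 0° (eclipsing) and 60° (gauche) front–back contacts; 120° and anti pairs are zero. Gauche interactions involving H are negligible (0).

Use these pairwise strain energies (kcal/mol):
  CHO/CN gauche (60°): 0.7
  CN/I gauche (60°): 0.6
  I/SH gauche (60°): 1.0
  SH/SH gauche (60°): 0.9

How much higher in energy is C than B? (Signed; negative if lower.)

C (staggered): SH–I gauche; 1.0 = 1.0 kcal/mol.
B (staggered): CN–I gauche, SH–I gauche; 0.6 + 1.0 = 1.6 kcal/mol.
E(C) − E(B) = 1.0 − 1.6 = -0.6 kcal/mol.

-0.6 kcal/mol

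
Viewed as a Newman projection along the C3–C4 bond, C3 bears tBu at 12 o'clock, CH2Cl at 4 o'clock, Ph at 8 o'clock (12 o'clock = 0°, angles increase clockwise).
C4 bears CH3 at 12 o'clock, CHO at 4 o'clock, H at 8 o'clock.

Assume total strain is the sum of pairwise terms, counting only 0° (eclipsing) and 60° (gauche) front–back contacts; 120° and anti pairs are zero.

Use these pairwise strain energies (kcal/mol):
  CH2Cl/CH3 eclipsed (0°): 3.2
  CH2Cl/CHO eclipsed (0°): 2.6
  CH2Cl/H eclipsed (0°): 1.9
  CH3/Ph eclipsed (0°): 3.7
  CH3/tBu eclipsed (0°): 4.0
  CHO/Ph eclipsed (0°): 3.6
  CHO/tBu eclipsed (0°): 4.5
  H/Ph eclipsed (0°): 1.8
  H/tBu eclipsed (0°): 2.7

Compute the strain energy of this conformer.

8.4 kcal/mol

This conformer (eclipsed): tBu–CH3 eclipsed, CH2Cl–CHO eclipsed, Ph–H eclipsed; 4.0 + 2.6 + 1.8 = 8.4 kcal/mol.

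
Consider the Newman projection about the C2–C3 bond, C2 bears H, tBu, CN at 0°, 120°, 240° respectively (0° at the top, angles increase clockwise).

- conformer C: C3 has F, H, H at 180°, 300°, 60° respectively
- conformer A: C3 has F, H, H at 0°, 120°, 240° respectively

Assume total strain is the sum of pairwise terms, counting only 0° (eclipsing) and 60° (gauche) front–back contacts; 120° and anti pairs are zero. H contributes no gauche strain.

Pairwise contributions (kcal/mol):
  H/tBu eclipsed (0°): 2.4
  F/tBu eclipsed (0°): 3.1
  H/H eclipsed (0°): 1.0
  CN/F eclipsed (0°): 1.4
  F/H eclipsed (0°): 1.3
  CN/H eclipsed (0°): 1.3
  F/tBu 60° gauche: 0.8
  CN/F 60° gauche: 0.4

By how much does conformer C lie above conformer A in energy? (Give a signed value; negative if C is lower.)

C (staggered): tBu–F gauche, CN–F gauche; 0.8 + 0.4 = 1.2 kcal/mol.
A (eclipsed): H–F eclipsed, tBu–H eclipsed, CN–H eclipsed; 1.3 + 2.4 + 1.3 = 5.0 kcal/mol.
E(C) − E(A) = 1.2 − 5.0 = -3.8 kcal/mol.

-3.8 kcal/mol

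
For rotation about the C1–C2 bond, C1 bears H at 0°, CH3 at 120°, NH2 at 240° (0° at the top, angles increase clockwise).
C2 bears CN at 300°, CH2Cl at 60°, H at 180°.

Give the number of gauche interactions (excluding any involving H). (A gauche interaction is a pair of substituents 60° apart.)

Non-H gauche pairs: CH3(120°)/CH2Cl(60°); NH2(240°)/CN(300°) — 2 interactions.

2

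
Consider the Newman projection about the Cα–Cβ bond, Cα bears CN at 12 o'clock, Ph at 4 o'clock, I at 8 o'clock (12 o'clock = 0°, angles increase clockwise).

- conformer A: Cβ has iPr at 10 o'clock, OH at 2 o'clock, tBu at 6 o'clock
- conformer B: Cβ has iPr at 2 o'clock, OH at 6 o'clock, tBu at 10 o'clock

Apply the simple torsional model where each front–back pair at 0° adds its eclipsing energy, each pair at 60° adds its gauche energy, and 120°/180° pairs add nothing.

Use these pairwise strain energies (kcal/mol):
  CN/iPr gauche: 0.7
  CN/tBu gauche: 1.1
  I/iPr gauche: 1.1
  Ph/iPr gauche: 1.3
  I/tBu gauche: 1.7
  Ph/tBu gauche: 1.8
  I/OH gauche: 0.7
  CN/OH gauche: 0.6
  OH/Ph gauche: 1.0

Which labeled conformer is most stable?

B

A is staggered. CN at 0° is gauche with iPr at 300° (0.7); CN at 0° is gauche with OH at 60° (0.6); Ph at 120° is gauche with OH at 60° (1.0); Ph at 120° is gauche with tBu at 180° (1.8); I at 240° is gauche with iPr at 300° (1.1); I at 240° is gauche with tBu at 180° (1.7). Total 6.9 kcal/mol.
B is staggered. CN at 0° is gauche with iPr at 60° (0.7); CN at 0° is gauche with tBu at 300° (1.1); Ph at 120° is gauche with iPr at 60° (1.3); Ph at 120° is gauche with OH at 180° (1.0); I at 240° is gauche with OH at 180° (0.7); I at 240° is gauche with tBu at 300° (1.7). Total 6.5 kcal/mol.
B has the lowest total (6.5 kcal/mol).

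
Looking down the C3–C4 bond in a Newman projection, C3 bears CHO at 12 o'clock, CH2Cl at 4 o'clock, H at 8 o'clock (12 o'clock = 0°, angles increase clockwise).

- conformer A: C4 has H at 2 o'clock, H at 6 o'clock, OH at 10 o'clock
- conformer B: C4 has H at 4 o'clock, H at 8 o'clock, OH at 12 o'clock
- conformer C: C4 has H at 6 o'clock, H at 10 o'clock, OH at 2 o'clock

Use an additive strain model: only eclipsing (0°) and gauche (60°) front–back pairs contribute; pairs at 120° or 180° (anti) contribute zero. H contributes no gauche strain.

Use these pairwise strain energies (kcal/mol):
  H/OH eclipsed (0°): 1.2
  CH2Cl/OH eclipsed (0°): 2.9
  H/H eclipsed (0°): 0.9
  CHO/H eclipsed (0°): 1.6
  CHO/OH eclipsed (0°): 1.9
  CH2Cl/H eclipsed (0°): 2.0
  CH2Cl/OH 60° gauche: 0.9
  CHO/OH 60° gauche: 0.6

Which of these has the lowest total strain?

A is staggered. CHO at 0° is gauche with OH at 300° (0.6). Total 0.6 kcal/mol.
B is eclipsed. CHO at 0° is eclipsed with OH at 0° (1.9); CH2Cl at 120° is eclipsed with H at 120° (2.0); H at 240° is eclipsed with H at 240° (0.9). Total 4.8 kcal/mol.
C is staggered. CHO at 0° is gauche with OH at 60° (0.6); CH2Cl at 120° is gauche with OH at 60° (0.9). Total 1.5 kcal/mol.
A has the lowest total (0.6 kcal/mol).

A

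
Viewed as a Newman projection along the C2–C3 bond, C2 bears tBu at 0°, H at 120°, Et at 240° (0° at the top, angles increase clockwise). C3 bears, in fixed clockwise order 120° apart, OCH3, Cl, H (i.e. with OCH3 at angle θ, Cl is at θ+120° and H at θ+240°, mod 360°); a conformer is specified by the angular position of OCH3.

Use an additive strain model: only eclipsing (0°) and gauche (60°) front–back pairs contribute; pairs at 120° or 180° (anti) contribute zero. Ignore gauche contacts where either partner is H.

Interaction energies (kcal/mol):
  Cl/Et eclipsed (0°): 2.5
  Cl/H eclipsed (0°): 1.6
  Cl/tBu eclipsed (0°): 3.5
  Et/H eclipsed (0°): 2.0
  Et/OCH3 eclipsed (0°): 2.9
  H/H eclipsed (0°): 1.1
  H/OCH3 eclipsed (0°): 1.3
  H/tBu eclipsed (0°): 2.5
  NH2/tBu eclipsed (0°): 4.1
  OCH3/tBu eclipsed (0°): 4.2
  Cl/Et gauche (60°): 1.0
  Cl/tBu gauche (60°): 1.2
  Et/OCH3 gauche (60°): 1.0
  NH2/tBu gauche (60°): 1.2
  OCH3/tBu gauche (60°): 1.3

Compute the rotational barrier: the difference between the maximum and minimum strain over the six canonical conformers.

5.5 kcal/mol

OCH3 at 0° (eclipsed): tBu–OCH3 eclipsed, H–Cl eclipsed, Et–H eclipsed; 4.2 + 1.6 + 2.0 = 7.8 kcal/mol.
OCH3 at 60° (staggered): tBu–OCH3 gauche, Et–Cl gauche; 1.3 + 1.0 = 2.3 kcal/mol.
OCH3 at 120° (eclipsed): tBu–H eclipsed, H–OCH3 eclipsed, Et–Cl eclipsed; 2.5 + 1.3 + 2.5 = 6.3 kcal/mol.
OCH3 at 180° (staggered): tBu–Cl gauche, Et–OCH3 gauche, Et–Cl gauche; 1.2 + 1.0 + 1.0 = 3.2 kcal/mol.
OCH3 at 240° (eclipsed): tBu–Cl eclipsed, H–H eclipsed, Et–OCH3 eclipsed; 3.5 + 1.1 + 2.9 = 7.5 kcal/mol.
OCH3 at 300° (staggered): tBu–OCH3 gauche, tBu–Cl gauche, Et–OCH3 gauche; 1.3 + 1.2 + 1.0 = 3.5 kcal/mol.
Max at 0° (7.8 kcal/mol), min at 60° (2.3 kcal/mol); barrier = 5.5 kcal/mol.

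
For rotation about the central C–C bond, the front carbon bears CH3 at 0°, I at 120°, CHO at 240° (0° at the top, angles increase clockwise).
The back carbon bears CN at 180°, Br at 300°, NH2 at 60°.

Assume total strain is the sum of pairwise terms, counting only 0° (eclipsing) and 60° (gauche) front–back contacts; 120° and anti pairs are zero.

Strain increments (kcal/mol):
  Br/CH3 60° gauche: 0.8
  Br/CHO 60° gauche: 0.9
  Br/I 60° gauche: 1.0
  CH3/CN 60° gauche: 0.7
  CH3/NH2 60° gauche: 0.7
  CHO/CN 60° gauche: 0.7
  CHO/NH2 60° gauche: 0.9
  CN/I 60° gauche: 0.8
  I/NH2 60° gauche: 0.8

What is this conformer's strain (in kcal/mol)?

4.7 kcal/mol

This conformer (staggered): CH3–Br gauche, CH3–NH2 gauche, I–CN gauche, I–NH2 gauche, CHO–CN gauche, CHO–Br gauche; 0.8 + 0.7 + 0.8 + 0.8 + 0.7 + 0.9 = 4.7 kcal/mol.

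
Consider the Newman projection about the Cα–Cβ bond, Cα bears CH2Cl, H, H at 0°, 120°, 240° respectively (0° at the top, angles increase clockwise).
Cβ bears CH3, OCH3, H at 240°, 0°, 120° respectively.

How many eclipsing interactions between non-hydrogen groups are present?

Non-H eclipsing pairs: CH2Cl(0°)/OCH3(0°) — 1 interaction.

1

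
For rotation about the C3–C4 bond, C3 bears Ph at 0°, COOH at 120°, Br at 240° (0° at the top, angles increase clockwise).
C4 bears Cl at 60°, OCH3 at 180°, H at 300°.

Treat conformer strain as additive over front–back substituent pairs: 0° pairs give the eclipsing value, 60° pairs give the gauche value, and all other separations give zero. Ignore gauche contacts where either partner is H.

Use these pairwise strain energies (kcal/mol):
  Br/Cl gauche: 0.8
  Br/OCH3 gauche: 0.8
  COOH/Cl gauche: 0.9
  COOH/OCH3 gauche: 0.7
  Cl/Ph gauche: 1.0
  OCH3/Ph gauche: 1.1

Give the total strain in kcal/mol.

This conformer (staggered): Ph(0°)/Cl(60°) gauche 1.0; COOH(120°)/Cl(60°) gauche 0.9; COOH(120°)/OCH3(180°) gauche 0.7; Br(240°)/OCH3(180°) gauche 0.8 → 3.4 kcal/mol.

3.4 kcal/mol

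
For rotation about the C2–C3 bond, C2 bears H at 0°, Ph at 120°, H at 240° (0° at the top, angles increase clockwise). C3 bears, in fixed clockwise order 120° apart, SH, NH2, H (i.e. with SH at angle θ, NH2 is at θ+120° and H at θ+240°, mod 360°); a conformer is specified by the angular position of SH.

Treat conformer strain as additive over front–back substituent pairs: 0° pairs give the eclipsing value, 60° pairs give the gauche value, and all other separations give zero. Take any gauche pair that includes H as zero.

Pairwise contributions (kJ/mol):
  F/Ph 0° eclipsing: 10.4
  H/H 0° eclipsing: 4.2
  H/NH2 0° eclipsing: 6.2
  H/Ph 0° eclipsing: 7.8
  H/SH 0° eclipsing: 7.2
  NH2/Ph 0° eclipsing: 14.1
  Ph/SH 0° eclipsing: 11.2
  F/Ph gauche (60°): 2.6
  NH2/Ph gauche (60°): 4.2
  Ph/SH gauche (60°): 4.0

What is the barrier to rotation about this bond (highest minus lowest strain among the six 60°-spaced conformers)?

SH at 0° is eclipsed. H at 0° is eclipsed with SH at 0° (7.2); Ph at 120° is eclipsed with NH2 at 120° (14.1); H at 240° is eclipsed with H at 240° (4.2). Total 25.5 kJ/mol.
SH at 60° is staggered. Ph at 120° is gauche with SH at 60° (4.0); Ph at 120° is gauche with NH2 at 180° (4.2). Total 8.2 kJ/mol.
SH at 120° is eclipsed. H at 0° is eclipsed with H at 0° (4.2); Ph at 120° is eclipsed with SH at 120° (11.2); H at 240° is eclipsed with NH2 at 240° (6.2). Total 21.6 kJ/mol.
SH at 180° is staggered. Ph at 120° is gauche with SH at 180° (4.0). Total 4.0 kJ/mol.
SH at 240° is eclipsed. H at 0° is eclipsed with NH2 at 0° (6.2); Ph at 120° is eclipsed with H at 120° (7.8); H at 240° is eclipsed with SH at 240° (7.2). Total 21.2 kJ/mol.
SH at 300° is staggered. Ph at 120° is gauche with NH2 at 60° (4.2). Total 4.2 kJ/mol.
Max at 0° (25.5 kJ/mol), min at 180° (4.0 kJ/mol); barrier = 21.5 kJ/mol.

21.5 kJ/mol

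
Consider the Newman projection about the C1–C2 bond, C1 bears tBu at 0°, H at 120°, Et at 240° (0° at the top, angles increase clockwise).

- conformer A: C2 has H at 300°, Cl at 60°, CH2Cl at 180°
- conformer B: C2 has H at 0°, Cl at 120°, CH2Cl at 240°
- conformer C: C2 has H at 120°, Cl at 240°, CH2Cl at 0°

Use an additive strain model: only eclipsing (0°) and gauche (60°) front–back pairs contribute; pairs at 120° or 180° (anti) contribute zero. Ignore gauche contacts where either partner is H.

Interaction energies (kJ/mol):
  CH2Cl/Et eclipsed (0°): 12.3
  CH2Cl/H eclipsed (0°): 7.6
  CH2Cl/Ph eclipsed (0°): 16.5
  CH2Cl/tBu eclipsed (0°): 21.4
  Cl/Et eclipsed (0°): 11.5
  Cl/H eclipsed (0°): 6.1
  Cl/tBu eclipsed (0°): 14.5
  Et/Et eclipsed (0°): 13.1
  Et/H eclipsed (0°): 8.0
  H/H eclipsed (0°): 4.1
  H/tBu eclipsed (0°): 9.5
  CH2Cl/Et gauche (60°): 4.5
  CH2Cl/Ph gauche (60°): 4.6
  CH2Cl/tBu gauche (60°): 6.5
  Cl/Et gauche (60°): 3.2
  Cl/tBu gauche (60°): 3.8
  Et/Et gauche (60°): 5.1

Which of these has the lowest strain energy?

A is staggered. tBu at 0° is gauche with Cl at 60° (3.8); Et at 240° is gauche with CH2Cl at 180° (4.5). Total 8.3 kJ/mol.
B is eclipsed. tBu at 0° is eclipsed with H at 0° (9.5); H at 120° is eclipsed with Cl at 120° (6.1); Et at 240° is eclipsed with CH2Cl at 240° (12.3). Total 27.9 kJ/mol.
C is eclipsed. tBu at 0° is eclipsed with CH2Cl at 0° (21.4); H at 120° is eclipsed with H at 120° (4.1); Et at 240° is eclipsed with Cl at 240° (11.5). Total 37.0 kJ/mol.
A has the lowest total (8.3 kJ/mol).

A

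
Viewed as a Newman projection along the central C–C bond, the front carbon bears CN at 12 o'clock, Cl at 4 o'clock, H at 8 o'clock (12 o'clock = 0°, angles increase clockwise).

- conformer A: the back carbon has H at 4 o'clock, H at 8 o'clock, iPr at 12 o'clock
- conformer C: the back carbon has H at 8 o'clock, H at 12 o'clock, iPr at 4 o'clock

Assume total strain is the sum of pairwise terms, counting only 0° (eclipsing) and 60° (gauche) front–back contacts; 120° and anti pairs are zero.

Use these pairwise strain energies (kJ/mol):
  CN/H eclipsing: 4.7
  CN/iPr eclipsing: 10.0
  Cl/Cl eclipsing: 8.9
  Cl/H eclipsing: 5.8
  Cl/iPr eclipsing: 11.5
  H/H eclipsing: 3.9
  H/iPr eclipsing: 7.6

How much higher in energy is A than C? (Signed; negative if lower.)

A is eclipsed. CN at 0° is eclipsed with iPr at 0° (10.0); Cl at 120° is eclipsed with H at 120° (5.8); H at 240° is eclipsed with H at 240° (3.9). Total 19.7 kJ/mol.
C is eclipsed. CN at 0° is eclipsed with H at 0° (4.7); Cl at 120° is eclipsed with iPr at 120° (11.5); H at 240° is eclipsed with H at 240° (3.9). Total 20.1 kJ/mol.
E(A) − E(C) = 19.7 − 20.1 = -0.4 kJ/mol.

-0.4 kJ/mol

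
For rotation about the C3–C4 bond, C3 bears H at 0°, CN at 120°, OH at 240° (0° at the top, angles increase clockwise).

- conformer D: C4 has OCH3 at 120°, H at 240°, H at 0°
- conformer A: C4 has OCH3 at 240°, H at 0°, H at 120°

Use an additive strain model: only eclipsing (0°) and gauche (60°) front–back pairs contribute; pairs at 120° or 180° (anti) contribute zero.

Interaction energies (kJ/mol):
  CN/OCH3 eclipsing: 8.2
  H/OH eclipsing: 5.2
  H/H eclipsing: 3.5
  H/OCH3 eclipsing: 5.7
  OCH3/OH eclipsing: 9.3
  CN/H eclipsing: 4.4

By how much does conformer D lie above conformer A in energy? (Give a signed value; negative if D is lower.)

-0.3 kJ/mol

D (eclipsed): H(0°)/H(0°) eclipsed 3.5; CN(120°)/OCH3(120°) eclipsed 8.2; OH(240°)/H(240°) eclipsed 5.2 → 16.9 kJ/mol.
A (eclipsed): H(0°)/H(0°) eclipsed 3.5; CN(120°)/H(120°) eclipsed 4.4; OH(240°)/OCH3(240°) eclipsed 9.3 → 17.2 kJ/mol.
E(D) − E(A) = 16.9 − 17.2 = -0.3 kJ/mol.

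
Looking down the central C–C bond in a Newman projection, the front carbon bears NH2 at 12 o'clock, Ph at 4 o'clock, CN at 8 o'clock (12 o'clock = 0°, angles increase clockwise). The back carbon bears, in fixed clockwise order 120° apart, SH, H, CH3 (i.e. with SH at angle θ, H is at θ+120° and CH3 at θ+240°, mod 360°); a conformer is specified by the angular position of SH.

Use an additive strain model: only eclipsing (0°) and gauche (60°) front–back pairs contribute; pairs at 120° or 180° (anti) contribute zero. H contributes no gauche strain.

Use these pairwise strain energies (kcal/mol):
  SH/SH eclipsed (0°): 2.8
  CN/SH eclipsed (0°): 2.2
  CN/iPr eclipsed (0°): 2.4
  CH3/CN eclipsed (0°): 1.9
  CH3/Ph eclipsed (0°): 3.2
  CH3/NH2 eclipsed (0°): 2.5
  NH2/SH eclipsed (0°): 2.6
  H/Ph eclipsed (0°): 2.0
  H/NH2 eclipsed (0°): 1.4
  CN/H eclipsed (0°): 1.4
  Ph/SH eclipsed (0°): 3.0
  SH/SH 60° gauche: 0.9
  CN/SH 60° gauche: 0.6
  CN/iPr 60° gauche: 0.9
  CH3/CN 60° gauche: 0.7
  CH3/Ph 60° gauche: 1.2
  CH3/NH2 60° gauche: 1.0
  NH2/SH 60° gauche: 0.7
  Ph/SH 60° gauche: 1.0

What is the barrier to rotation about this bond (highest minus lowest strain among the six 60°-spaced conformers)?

3.7 kcal/mol

SH at 0° (eclipsed): NH2–SH eclipsed, Ph–H eclipsed, CN–CH3 eclipsed; 2.6 + 2.0 + 1.9 = 6.5 kcal/mol.
SH at 60° (staggered): NH2–SH gauche, NH2–CH3 gauche, Ph–SH gauche, CN–CH3 gauche; 0.7 + 1.0 + 1.0 + 0.7 = 3.4 kcal/mol.
SH at 120° (eclipsed): NH2–CH3 eclipsed, Ph–SH eclipsed, CN–H eclipsed; 2.5 + 3.0 + 1.4 = 6.9 kcal/mol.
SH at 180° (staggered): NH2–CH3 gauche, Ph–SH gauche, Ph–CH3 gauche, CN–SH gauche; 1.0 + 1.0 + 1.2 + 0.6 = 3.8 kcal/mol.
SH at 240° (eclipsed): NH2–H eclipsed, Ph–CH3 eclipsed, CN–SH eclipsed; 1.4 + 3.2 + 2.2 = 6.8 kcal/mol.
SH at 300° (staggered): NH2–SH gauche, Ph–CH3 gauche, CN–SH gauche, CN–CH3 gauche; 0.7 + 1.2 + 0.6 + 0.7 = 3.2 kcal/mol.
Max at 120° (6.9 kcal/mol), min at 300° (3.2 kcal/mol); barrier = 3.7 kcal/mol.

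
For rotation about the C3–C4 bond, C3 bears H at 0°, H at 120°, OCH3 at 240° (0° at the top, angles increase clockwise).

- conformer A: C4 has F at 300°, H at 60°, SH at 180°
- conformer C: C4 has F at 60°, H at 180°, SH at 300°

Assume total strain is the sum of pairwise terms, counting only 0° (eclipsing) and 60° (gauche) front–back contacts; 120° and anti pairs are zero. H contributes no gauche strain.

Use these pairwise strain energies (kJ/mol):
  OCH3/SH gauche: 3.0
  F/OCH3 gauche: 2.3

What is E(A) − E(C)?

+2.3 kJ/mol

A is staggered. OCH3 at 240° is gauche with F at 300° (2.3); OCH3 at 240° is gauche with SH at 180° (3.0). Total 5.3 kJ/mol.
C is staggered. OCH3 at 240° is gauche with SH at 300° (3.0). Total 3.0 kJ/mol.
E(A) − E(C) = 5.3 − 3.0 = +2.3 kJ/mol.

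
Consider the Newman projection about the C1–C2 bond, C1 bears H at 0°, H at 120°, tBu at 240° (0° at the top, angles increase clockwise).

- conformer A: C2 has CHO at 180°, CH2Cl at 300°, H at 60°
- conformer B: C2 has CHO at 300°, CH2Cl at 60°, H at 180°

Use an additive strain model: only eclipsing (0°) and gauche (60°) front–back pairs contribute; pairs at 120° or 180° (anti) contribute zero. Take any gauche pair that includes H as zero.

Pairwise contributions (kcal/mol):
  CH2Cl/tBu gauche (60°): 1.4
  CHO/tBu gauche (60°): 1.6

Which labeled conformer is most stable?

B

A (staggered): tBu(240°)/CHO(180°) gauche 1.6; tBu(240°)/CH2Cl(300°) gauche 1.4 → 3.0 kcal/mol.
B (staggered): tBu(240°)/CHO(300°) gauche 1.6 → 1.6 kcal/mol.
B has the lowest total (1.6 kcal/mol).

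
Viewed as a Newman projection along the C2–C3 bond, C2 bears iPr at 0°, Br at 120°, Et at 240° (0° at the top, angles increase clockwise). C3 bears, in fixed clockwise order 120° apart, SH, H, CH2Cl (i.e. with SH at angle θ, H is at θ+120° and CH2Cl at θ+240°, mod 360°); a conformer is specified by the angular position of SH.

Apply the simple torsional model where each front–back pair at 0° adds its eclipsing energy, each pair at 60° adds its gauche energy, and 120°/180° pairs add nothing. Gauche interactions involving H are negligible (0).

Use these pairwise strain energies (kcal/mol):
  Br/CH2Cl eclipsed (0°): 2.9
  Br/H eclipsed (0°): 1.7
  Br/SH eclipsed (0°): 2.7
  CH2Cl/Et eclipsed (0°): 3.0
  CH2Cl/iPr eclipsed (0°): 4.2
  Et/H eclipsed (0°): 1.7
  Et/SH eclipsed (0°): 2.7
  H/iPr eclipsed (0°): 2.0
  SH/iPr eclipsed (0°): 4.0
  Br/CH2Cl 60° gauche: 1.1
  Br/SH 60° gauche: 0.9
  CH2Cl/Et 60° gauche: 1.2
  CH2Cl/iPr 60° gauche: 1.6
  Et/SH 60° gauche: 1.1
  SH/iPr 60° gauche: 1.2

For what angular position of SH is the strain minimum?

SH at 0° is eclipsed. iPr at 0° is eclipsed with SH at 0° (4.0); Br at 120° is eclipsed with H at 120° (1.7); Et at 240° is eclipsed with CH2Cl at 240° (3.0). Total 8.7 kcal/mol.
SH at 60° is staggered. iPr at 0° is gauche with SH at 60° (1.2); iPr at 0° is gauche with CH2Cl at 300° (1.6); Br at 120° is gauche with SH at 60° (0.9); Et at 240° is gauche with CH2Cl at 300° (1.2). Total 4.9 kcal/mol.
SH at 120° is eclipsed. iPr at 0° is eclipsed with CH2Cl at 0° (4.2); Br at 120° is eclipsed with SH at 120° (2.7); Et at 240° is eclipsed with H at 240° (1.7). Total 8.6 kcal/mol.
SH at 180° is staggered. iPr at 0° is gauche with CH2Cl at 60° (1.6); Br at 120° is gauche with SH at 180° (0.9); Br at 120° is gauche with CH2Cl at 60° (1.1); Et at 240° is gauche with SH at 180° (1.1). Total 4.7 kcal/mol.
SH at 240° is eclipsed. iPr at 0° is eclipsed with H at 0° (2.0); Br at 120° is eclipsed with CH2Cl at 120° (2.9); Et at 240° is eclipsed with SH at 240° (2.7). Total 7.6 kcal/mol.
SH at 300° is staggered. iPr at 0° is gauche with SH at 300° (1.2); Br at 120° is gauche with CH2Cl at 180° (1.1); Et at 240° is gauche with SH at 300° (1.1); Et at 240° is gauche with CH2Cl at 180° (1.2). Total 4.6 kcal/mol.
The minimum (4.6 kcal/mol) occurs with SH at 300°.

300°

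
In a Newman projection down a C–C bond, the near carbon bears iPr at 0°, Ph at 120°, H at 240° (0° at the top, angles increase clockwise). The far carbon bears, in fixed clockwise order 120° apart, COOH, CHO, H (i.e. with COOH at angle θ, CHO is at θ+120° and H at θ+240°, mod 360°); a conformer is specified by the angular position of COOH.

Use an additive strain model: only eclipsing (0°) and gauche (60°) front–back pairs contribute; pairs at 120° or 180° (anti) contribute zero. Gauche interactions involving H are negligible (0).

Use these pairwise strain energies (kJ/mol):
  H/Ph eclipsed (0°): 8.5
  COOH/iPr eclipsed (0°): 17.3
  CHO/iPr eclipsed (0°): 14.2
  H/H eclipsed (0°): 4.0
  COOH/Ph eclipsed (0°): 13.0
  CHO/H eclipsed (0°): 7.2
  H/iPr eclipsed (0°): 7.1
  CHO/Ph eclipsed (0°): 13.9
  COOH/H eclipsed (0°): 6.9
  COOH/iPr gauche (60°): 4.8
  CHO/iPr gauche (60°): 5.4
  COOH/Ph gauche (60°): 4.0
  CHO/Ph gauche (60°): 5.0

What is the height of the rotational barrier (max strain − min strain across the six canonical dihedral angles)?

25.8 kJ/mol

COOH at 0° is eclipsed. iPr at 0° is eclipsed with COOH at 0° (17.3); Ph at 120° is eclipsed with CHO at 120° (13.9); H at 240° is eclipsed with H at 240° (4.0). Total 35.2 kJ/mol.
COOH at 60° is staggered. iPr at 0° is gauche with COOH at 60° (4.8); Ph at 120° is gauche with COOH at 60° (4.0); Ph at 120° is gauche with CHO at 180° (5.0). Total 13.8 kJ/mol.
COOH at 120° is eclipsed. iPr at 0° is eclipsed with H at 0° (7.1); Ph at 120° is eclipsed with COOH at 120° (13.0); H at 240° is eclipsed with CHO at 240° (7.2). Total 27.3 kJ/mol.
COOH at 180° is staggered. iPr at 0° is gauche with CHO at 300° (5.4); Ph at 120° is gauche with COOH at 180° (4.0). Total 9.4 kJ/mol.
COOH at 240° is eclipsed. iPr at 0° is eclipsed with CHO at 0° (14.2); Ph at 120° is eclipsed with H at 120° (8.5); H at 240° is eclipsed with COOH at 240° (6.9). Total 29.6 kJ/mol.
COOH at 300° is staggered. iPr at 0° is gauche with COOH at 300° (4.8); iPr at 0° is gauche with CHO at 60° (5.4); Ph at 120° is gauche with CHO at 60° (5.0). Total 15.2 kJ/mol.
Max at 0° (35.2 kJ/mol), min at 180° (9.4 kJ/mol); barrier = 25.8 kJ/mol.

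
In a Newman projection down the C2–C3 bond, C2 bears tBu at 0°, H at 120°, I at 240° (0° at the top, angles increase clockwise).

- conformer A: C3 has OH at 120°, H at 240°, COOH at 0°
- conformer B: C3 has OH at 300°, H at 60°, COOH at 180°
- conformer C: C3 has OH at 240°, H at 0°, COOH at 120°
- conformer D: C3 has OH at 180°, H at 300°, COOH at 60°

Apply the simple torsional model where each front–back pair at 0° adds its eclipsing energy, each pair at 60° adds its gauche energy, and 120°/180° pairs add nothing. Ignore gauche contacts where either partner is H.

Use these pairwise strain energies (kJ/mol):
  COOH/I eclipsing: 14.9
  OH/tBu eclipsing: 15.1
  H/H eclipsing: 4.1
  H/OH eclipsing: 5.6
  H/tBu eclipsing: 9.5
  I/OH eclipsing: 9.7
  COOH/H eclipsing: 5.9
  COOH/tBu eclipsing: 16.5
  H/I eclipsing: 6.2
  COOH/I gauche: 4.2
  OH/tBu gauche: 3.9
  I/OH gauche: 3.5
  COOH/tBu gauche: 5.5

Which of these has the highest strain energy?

A

A (eclipsed): tBu–COOH eclipsed, H–OH eclipsed, I–H eclipsed; 16.5 + 5.6 + 6.2 = 28.3 kJ/mol.
B (staggered): tBu–OH gauche, I–OH gauche, I–COOH gauche; 3.9 + 3.5 + 4.2 = 11.6 kJ/mol.
C (eclipsed): tBu–H eclipsed, H–COOH eclipsed, I–OH eclipsed; 9.5 + 5.9 + 9.7 = 25.1 kJ/mol.
D (staggered): tBu–COOH gauche, I–OH gauche; 5.5 + 3.5 = 9.0 kJ/mol.
A has the highest total (28.3 kJ/mol).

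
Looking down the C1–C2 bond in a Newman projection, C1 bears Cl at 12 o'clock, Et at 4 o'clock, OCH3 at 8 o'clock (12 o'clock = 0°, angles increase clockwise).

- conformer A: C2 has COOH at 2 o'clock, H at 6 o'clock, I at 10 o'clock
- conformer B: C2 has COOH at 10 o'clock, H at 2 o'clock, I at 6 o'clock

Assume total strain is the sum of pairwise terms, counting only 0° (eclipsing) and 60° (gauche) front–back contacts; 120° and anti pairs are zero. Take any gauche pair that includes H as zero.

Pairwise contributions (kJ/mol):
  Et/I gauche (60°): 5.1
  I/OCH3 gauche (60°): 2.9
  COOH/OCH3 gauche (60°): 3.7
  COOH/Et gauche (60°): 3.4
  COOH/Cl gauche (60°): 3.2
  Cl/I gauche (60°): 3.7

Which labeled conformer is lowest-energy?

A (staggered): Cl(0°)/COOH(60°) gauche 3.2; Cl(0°)/I(300°) gauche 3.7; Et(120°)/COOH(60°) gauche 3.4; OCH3(240°)/I(300°) gauche 2.9 → 13.2 kJ/mol.
B (staggered): Cl(0°)/COOH(300°) gauche 3.2; Et(120°)/I(180°) gauche 5.1; OCH3(240°)/COOH(300°) gauche 3.7; OCH3(240°)/I(180°) gauche 2.9 → 14.9 kJ/mol.
A has the lowest total (13.2 kJ/mol).

A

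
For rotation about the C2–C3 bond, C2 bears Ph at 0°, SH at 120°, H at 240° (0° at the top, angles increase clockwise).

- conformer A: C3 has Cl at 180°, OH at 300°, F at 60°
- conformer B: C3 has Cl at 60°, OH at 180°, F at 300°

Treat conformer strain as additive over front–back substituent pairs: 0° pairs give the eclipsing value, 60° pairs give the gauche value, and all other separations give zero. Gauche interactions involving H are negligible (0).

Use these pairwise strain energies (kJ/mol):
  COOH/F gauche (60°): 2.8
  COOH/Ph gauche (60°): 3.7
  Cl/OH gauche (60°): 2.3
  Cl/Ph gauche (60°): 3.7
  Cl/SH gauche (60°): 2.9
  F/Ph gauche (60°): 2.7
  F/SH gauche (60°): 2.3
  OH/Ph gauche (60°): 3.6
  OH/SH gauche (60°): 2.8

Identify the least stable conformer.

B

A (staggered): Ph(0°)/OH(300°) gauche 3.6; Ph(0°)/F(60°) gauche 2.7; SH(120°)/Cl(180°) gauche 2.9; SH(120°)/F(60°) gauche 2.3 → 11.5 kJ/mol.
B (staggered): Ph(0°)/Cl(60°) gauche 3.7; Ph(0°)/F(300°) gauche 2.7; SH(120°)/Cl(60°) gauche 2.9; SH(120°)/OH(180°) gauche 2.8 → 12.1 kJ/mol.
B has the highest total (12.1 kJ/mol).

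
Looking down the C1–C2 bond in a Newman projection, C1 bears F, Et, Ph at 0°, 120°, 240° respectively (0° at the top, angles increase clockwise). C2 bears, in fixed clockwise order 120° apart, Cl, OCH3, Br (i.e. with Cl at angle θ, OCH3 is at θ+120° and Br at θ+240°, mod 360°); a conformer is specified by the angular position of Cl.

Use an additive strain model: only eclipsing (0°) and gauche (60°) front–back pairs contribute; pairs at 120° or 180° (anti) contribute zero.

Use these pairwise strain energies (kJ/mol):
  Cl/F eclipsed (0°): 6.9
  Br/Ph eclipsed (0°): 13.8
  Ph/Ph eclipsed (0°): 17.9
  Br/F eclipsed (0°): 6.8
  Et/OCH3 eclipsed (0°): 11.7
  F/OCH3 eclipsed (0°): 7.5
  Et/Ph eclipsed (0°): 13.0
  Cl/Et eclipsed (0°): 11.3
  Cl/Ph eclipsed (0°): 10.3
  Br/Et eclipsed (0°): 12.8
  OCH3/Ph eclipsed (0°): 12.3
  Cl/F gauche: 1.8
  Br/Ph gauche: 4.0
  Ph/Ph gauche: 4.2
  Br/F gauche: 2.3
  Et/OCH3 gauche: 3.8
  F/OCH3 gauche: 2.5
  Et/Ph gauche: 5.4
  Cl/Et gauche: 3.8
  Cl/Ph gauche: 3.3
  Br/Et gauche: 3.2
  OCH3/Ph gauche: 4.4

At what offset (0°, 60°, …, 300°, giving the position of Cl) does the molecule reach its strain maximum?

0°

Cl at 0° (eclipsed): F–Cl eclipsed, Et–OCH3 eclipsed, Ph–Br eclipsed; 6.9 + 11.7 + 13.8 = 32.4 kJ/mol.
Cl at 60° (staggered): F–Cl gauche, F–Br gauche, Et–Cl gauche, Et–OCH3 gauche, Ph–OCH3 gauche, Ph–Br gauche; 1.8 + 2.3 + 3.8 + 3.8 + 4.4 + 4.0 = 20.1 kJ/mol.
Cl at 120° (eclipsed): F–Br eclipsed, Et–Cl eclipsed, Ph–OCH3 eclipsed; 6.8 + 11.3 + 12.3 = 30.4 kJ/mol.
Cl at 180° (staggered): F–OCH3 gauche, F–Br gauche, Et–Cl gauche, Et–Br gauche, Ph–Cl gauche, Ph–OCH3 gauche; 2.5 + 2.3 + 3.8 + 3.2 + 3.3 + 4.4 = 19.5 kJ/mol.
Cl at 240° (eclipsed): F–OCH3 eclipsed, Et–Br eclipsed, Ph–Cl eclipsed; 7.5 + 12.8 + 10.3 = 30.6 kJ/mol.
Cl at 300° (staggered): F–Cl gauche, F–OCH3 gauche, Et–OCH3 gauche, Et–Br gauche, Ph–Cl gauche, Ph–Br gauche; 1.8 + 2.5 + 3.8 + 3.2 + 3.3 + 4.0 = 18.6 kJ/mol.
The maximum (32.4 kJ/mol) occurs with Cl at 0°.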